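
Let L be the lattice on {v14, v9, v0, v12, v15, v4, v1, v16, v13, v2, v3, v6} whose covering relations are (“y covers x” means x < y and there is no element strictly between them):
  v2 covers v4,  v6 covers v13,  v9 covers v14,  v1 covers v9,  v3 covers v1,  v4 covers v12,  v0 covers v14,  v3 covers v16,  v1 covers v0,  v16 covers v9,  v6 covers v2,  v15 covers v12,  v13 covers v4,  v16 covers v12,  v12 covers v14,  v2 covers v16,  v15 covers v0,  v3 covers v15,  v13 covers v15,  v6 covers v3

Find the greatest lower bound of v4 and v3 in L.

v12

Common lower bounds of {v4, v3}: v12, v14.
The greatest among these is v12.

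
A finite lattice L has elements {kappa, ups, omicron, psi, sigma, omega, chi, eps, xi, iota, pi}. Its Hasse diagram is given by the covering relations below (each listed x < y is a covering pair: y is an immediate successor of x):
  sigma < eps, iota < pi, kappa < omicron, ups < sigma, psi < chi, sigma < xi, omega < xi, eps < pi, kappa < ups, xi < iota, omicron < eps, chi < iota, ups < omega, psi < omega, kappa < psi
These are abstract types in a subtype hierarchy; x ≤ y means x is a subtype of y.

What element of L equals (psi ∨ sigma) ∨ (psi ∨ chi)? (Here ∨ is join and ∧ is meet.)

iota

psi ∨ sigma = xi
psi ∨ chi = chi
xi ∨ chi = iota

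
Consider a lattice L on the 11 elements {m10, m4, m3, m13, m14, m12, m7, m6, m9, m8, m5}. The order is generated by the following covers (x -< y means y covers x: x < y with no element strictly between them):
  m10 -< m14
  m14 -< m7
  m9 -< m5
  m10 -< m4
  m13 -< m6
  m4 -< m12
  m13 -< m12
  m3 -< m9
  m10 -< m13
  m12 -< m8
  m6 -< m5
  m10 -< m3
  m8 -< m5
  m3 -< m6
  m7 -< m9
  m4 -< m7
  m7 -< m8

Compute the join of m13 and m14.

Common upper bounds of {m13, m14}: m5, m8.
The least among these is m8.

m8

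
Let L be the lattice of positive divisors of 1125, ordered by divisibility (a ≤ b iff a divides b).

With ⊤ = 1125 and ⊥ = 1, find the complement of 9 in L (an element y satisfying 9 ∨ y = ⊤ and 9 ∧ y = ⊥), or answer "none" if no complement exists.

125

Need y with 9 ∨ y = 1125 and 9 ∧ y = 1.
Checking each element gives: 125.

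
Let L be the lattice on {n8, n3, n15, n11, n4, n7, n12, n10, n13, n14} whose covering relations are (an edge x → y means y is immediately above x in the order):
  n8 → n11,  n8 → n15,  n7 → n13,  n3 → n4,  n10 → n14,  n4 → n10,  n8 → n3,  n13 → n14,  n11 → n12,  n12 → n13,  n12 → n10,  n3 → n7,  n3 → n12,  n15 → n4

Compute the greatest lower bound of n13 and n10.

Common lower bounds of {n13, n10}: n11, n12, n3, n8.
The greatest among these is n12.

n12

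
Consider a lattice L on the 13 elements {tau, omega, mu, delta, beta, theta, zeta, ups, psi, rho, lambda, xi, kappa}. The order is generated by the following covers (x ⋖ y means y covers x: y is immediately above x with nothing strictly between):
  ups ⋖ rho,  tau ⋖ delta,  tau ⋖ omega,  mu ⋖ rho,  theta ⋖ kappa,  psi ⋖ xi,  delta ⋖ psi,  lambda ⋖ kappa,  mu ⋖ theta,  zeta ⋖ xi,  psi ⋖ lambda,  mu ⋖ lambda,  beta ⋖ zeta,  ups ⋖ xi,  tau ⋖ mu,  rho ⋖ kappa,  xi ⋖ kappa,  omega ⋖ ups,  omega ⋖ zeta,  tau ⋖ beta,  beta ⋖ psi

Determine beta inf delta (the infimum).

Common lower bounds of {beta, delta}: tau.
The greatest among these is tau.

tau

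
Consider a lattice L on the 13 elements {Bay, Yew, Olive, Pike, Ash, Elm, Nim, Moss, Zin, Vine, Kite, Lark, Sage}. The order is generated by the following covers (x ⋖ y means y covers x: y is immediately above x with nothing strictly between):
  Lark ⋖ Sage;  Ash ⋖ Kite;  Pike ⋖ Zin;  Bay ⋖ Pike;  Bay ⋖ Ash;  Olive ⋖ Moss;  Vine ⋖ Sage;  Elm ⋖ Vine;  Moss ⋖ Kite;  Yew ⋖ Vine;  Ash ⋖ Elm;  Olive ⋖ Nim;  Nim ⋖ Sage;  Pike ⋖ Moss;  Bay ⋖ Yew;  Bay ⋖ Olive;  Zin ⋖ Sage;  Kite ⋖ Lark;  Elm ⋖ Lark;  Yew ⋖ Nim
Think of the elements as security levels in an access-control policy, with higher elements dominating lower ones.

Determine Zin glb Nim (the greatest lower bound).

Bay

Common lower bounds of {Zin, Nim}: Bay.
The greatest among these is Bay.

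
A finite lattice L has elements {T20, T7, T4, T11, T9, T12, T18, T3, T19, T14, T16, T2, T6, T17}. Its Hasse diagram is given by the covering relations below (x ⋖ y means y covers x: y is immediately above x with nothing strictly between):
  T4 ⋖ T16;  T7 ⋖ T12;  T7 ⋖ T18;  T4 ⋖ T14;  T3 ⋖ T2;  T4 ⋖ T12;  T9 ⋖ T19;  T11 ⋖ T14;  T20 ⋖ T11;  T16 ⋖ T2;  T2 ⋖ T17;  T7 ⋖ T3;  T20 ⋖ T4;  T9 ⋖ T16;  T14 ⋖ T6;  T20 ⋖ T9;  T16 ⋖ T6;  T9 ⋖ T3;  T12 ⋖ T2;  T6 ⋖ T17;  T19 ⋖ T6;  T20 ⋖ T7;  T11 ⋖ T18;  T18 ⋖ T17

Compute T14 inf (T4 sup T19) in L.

T4 ∨ T19 = T6
T14 ∧ T6 = T14

T14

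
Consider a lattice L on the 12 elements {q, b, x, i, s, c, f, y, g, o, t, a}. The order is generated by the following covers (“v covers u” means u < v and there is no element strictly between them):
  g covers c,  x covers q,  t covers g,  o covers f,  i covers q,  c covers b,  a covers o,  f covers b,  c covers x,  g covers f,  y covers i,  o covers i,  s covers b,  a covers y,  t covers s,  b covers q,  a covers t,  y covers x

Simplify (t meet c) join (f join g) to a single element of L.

g

t ∧ c = c
f ∨ g = g
c ∨ g = g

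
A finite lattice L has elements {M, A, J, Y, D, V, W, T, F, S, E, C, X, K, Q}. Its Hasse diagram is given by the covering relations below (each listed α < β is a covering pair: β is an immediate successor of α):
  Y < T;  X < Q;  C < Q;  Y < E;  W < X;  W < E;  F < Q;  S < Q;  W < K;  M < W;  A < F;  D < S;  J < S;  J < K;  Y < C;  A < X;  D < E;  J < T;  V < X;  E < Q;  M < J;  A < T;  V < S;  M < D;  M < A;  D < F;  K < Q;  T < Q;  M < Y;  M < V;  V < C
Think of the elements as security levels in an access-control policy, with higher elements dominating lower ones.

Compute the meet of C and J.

Common lower bounds of {C, J}: M.
The greatest among these is M.

M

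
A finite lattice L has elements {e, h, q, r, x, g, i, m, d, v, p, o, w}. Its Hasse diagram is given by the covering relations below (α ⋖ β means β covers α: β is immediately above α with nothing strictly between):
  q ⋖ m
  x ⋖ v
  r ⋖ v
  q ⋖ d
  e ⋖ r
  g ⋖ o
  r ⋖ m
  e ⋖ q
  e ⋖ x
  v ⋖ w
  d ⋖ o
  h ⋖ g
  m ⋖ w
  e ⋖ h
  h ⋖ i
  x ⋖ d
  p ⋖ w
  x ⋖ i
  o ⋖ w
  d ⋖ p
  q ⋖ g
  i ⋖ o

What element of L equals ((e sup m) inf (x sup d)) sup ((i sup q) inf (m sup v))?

o

e ∨ m = m
x ∨ d = d
m ∧ d = q
i ∨ q = o
m ∨ v = w
o ∧ w = o
q ∨ o = o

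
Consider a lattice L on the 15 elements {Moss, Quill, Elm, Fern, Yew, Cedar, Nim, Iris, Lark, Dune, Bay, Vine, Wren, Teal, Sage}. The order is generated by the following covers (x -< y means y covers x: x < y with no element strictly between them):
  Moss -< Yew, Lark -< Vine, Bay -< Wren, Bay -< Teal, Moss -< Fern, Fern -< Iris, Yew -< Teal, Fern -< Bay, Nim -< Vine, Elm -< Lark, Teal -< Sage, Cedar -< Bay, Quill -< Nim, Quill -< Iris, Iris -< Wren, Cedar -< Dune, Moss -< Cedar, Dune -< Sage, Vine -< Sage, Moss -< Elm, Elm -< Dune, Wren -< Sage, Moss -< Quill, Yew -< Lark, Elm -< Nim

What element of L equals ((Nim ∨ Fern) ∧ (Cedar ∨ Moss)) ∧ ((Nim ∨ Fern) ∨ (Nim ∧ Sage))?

Nim ∨ Fern = Sage
Cedar ∨ Moss = Cedar
Sage ∧ Cedar = Cedar
Nim ∨ Fern = Sage
Nim ∧ Sage = Nim
Sage ∨ Nim = Sage
Cedar ∧ Sage = Cedar

Cedar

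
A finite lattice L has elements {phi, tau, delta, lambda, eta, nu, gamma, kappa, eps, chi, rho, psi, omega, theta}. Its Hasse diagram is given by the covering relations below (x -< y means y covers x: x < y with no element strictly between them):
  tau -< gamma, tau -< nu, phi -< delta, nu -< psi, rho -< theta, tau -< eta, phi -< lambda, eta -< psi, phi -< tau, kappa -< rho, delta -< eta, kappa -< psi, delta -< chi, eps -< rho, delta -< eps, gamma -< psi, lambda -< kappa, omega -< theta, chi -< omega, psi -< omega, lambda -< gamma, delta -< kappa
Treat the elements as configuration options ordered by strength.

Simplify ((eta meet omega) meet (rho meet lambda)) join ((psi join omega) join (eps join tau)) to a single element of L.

eta ∧ omega = eta
rho ∧ lambda = lambda
eta ∧ lambda = phi
psi ∨ omega = omega
eps ∨ tau = theta
omega ∨ theta = theta
phi ∨ theta = theta

theta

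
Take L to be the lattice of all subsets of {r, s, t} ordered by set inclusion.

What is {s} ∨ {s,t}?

Common upper bounds of {{s}, {s,t}}: {r,s,t}, {s,t}.
The least among these is {s,t}.

{s,t}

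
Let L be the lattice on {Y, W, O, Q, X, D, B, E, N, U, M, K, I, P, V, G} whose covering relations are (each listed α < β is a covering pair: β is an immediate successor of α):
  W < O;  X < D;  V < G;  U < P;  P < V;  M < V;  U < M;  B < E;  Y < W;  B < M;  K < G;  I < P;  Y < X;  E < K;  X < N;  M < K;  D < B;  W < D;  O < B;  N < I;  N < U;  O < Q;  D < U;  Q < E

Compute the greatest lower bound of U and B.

Common lower bounds of {U, B}: D, W, X, Y.
The greatest among these is D.

D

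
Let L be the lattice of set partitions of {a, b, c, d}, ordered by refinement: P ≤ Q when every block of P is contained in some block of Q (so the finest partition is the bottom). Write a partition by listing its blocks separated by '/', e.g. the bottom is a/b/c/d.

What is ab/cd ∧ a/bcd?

Common lower bounds of {ab/cd, a/bcd}: a/b/c/d, a/b/cd.
The greatest among these is a/b/cd.

a/b/cd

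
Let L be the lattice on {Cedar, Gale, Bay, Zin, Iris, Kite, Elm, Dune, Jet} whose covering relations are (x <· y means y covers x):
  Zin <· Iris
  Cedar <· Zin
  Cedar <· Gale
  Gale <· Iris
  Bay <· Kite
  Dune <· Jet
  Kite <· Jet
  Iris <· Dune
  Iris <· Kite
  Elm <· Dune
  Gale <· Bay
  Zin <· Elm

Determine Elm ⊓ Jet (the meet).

Elm

Common lower bounds of {Elm, Jet}: Cedar, Elm, Zin.
The greatest among these is Elm.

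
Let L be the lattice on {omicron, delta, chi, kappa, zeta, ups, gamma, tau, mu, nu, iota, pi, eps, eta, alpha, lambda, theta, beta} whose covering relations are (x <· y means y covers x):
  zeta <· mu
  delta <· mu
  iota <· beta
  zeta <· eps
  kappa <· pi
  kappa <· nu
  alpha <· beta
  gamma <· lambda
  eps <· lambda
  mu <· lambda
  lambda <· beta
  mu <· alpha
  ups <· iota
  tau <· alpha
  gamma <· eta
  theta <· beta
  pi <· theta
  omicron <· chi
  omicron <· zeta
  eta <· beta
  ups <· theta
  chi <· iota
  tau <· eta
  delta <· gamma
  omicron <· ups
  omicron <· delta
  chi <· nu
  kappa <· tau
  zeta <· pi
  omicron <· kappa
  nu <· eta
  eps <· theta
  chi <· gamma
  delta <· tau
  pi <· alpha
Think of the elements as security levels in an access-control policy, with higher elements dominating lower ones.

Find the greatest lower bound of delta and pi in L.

omicron

Common lower bounds of {delta, pi}: omicron.
The greatest among these is omicron.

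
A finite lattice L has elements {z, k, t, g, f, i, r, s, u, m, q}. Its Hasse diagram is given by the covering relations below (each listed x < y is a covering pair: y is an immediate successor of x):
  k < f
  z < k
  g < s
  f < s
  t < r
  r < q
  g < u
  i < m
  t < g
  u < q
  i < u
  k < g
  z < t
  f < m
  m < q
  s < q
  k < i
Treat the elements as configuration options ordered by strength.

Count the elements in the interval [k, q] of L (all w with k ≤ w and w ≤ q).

8

The interval [k, q] = {f, g, i, k, m, q, s, u}, which has 8 elements.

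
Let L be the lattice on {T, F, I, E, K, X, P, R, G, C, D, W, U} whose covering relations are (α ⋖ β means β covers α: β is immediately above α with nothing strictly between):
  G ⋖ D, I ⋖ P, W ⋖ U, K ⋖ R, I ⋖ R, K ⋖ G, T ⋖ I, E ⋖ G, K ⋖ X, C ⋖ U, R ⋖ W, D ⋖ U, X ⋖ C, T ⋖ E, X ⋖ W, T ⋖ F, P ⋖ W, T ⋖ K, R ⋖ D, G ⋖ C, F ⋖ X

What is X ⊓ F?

F

Common lower bounds of {X, F}: F, T.
The greatest among these is F.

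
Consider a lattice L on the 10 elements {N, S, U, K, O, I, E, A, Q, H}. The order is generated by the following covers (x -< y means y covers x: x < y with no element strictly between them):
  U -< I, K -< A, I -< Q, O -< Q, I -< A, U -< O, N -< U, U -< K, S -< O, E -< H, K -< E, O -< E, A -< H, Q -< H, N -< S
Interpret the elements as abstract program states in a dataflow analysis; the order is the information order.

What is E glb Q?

Common lower bounds of {E, Q}: N, O, S, U.
The greatest among these is O.

O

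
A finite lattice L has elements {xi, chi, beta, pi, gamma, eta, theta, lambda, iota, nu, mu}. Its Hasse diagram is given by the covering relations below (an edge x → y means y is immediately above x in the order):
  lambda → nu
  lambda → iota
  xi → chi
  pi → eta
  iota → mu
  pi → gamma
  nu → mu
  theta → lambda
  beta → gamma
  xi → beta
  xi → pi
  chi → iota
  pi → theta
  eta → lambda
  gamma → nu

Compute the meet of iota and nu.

Common lower bounds of {iota, nu}: eta, lambda, pi, theta, xi.
The greatest among these is lambda.

lambda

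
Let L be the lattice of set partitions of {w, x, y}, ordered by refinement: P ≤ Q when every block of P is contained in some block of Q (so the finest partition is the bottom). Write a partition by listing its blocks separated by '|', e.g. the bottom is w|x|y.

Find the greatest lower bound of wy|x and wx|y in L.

The meet (common refinement) of wy|x and wx|y intersects blocks pairwise, giving w|x|y.

w|x|y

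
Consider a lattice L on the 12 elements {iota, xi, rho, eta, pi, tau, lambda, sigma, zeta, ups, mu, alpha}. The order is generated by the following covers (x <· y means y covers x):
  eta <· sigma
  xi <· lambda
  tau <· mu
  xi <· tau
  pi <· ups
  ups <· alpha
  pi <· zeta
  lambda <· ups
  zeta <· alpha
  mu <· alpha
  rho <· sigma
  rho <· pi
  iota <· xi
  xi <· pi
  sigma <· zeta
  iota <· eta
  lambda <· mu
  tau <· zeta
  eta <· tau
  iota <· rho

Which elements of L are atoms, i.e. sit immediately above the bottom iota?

The atoms are exactly the elements that cover iota: eta, rho, xi.

eta, rho, xi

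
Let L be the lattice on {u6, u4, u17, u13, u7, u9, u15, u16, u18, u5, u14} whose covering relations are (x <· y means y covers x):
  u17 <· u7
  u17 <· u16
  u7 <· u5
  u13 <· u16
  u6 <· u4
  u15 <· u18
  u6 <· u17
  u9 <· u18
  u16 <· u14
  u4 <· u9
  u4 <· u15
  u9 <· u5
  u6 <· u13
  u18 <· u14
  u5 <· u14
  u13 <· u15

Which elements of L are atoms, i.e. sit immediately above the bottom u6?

u13, u17, u4

The atoms are exactly the elements that cover u6: u13, u17, u4.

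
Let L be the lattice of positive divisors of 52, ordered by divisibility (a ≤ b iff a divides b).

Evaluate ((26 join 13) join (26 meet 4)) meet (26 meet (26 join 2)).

26 ∨ 13 = 26
26 ∧ 4 = 2
26 ∨ 2 = 26
26 ∨ 2 = 26
26 ∧ 26 = 26
26 ∧ 26 = 26

26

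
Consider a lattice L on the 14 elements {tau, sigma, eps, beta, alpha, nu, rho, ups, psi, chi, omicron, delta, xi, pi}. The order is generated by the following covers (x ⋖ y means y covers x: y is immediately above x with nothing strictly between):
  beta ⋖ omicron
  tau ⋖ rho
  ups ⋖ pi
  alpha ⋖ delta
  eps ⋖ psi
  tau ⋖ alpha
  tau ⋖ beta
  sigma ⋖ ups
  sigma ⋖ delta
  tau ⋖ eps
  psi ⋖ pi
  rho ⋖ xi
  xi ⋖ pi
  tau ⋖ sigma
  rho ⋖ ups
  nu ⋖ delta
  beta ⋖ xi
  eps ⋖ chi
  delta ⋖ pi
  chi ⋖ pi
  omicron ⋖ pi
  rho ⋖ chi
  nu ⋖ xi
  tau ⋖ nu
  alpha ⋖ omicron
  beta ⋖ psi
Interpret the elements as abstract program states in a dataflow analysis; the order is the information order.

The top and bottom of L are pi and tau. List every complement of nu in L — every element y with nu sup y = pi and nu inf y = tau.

Need y with nu ∨ y = pi and nu ∧ y = tau.
Checking each element gives: chi, eps, omicron, psi, ups.

chi, eps, omicron, psi, ups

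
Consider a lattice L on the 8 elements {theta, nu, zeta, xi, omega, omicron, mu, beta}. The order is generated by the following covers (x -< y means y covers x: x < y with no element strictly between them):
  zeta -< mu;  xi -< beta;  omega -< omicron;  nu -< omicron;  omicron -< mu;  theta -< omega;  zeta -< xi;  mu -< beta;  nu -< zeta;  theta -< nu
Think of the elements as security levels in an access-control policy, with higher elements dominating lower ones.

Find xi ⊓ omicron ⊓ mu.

Common lower bounds of {xi, omicron, mu}: nu, theta.
The greatest among these is nu.

nu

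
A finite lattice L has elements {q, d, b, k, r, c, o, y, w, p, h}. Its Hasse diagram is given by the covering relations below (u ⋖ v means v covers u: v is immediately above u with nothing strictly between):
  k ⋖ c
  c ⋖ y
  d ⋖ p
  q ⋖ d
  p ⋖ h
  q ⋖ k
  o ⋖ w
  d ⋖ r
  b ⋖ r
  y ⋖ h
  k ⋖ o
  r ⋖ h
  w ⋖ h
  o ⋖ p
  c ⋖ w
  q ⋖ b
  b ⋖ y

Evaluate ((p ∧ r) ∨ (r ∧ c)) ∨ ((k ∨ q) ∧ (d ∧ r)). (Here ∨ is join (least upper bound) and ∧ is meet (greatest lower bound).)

p ∧ r = d
r ∧ c = q
d ∨ q = d
k ∨ q = k
d ∧ r = d
k ∧ d = q
d ∨ q = d

d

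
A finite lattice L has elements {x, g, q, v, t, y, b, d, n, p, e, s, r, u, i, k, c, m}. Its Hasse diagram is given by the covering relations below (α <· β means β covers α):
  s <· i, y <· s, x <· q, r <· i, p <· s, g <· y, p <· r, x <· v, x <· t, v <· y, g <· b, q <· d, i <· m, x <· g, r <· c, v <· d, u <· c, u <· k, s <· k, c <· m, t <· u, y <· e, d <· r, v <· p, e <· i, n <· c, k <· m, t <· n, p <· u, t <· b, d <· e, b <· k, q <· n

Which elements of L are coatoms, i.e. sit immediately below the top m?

The coatoms are exactly the elements covered by m: c, i, k.

c, i, k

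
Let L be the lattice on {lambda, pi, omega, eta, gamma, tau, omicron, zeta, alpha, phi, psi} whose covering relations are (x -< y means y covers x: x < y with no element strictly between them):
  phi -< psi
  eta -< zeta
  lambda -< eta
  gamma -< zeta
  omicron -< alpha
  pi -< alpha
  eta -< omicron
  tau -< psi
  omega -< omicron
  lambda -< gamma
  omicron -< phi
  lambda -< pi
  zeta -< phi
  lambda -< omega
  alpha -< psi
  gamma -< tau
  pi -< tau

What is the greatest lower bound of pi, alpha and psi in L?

Common lower bounds of {pi, alpha, psi}: lambda, pi.
The greatest among these is pi.

pi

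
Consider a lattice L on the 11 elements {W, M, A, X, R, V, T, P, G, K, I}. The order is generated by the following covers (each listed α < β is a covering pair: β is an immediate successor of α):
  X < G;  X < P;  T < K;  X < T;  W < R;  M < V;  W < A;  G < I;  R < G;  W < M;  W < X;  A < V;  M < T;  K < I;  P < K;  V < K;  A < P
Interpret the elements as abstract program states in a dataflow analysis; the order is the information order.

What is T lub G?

Common upper bounds of {T, G}: I.
The least among these is I.

I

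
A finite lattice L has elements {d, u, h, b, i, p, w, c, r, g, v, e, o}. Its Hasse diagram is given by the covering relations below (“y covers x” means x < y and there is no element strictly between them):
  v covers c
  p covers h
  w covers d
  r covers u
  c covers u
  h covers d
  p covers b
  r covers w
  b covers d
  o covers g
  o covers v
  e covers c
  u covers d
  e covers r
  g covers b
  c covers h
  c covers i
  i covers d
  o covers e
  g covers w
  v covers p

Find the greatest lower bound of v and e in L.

c

Common lower bounds of {v, e}: c, d, h, i, u.
The greatest among these is c.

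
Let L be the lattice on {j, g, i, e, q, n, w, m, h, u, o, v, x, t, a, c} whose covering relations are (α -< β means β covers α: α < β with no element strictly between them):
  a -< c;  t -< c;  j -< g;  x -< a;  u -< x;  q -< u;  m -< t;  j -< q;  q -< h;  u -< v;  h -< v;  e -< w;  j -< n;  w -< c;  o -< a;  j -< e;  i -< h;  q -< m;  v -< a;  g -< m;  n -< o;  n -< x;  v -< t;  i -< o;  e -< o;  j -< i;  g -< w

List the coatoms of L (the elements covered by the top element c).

The coatoms are exactly the elements covered by c: a, t, w.

a, t, w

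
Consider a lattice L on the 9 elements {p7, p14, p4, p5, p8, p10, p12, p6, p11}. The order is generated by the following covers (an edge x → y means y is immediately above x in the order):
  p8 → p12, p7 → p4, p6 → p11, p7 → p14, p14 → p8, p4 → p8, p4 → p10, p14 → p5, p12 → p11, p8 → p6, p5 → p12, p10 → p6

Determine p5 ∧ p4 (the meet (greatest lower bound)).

p7

Common lower bounds of {p5, p4}: p7.
The greatest among these is p7.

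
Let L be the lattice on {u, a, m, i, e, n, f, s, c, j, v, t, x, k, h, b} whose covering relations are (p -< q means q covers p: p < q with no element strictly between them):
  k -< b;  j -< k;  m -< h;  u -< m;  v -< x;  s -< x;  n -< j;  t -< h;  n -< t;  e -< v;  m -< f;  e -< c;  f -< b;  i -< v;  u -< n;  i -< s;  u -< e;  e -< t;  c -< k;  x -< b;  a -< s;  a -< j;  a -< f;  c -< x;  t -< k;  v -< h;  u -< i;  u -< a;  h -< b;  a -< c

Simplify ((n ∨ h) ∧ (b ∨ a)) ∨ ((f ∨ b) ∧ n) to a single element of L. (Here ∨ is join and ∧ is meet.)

h

n ∨ h = h
b ∨ a = b
h ∧ b = h
f ∨ b = b
b ∧ n = n
h ∨ n = h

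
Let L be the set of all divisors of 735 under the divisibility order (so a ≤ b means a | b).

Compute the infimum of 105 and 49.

Common lower bounds of {105, 49}: 1, 7.
The greatest among these is 7.

7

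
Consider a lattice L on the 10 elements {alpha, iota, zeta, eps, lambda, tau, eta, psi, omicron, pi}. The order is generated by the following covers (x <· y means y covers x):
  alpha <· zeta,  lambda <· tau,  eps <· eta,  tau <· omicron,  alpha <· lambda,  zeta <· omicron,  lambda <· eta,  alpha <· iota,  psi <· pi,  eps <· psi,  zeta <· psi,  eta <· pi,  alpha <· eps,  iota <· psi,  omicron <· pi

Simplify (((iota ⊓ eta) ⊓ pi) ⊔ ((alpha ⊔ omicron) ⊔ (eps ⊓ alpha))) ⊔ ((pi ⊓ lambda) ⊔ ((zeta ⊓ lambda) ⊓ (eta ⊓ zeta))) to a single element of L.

iota ∧ eta = alpha
alpha ∧ pi = alpha
alpha ∨ omicron = omicron
eps ∧ alpha = alpha
omicron ∨ alpha = omicron
alpha ∨ omicron = omicron
pi ∧ lambda = lambda
zeta ∧ lambda = alpha
eta ∧ zeta = alpha
alpha ∧ alpha = alpha
lambda ∨ alpha = lambda
omicron ∨ lambda = omicron

omicron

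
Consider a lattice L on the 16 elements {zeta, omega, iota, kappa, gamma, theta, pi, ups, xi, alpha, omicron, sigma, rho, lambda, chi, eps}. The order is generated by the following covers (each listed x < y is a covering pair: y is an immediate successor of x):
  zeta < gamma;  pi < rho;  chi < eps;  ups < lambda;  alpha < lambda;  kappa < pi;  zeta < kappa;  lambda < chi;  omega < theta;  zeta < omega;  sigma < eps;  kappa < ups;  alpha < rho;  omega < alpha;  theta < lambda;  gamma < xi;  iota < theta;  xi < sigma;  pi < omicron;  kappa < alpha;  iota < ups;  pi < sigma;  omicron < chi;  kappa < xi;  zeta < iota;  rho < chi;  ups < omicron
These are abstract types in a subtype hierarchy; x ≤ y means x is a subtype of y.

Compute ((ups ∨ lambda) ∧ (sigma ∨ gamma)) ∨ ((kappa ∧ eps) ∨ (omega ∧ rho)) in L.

alpha

ups ∨ lambda = lambda
sigma ∨ gamma = sigma
lambda ∧ sigma = kappa
kappa ∧ eps = kappa
omega ∧ rho = omega
kappa ∨ omega = alpha
kappa ∨ alpha = alpha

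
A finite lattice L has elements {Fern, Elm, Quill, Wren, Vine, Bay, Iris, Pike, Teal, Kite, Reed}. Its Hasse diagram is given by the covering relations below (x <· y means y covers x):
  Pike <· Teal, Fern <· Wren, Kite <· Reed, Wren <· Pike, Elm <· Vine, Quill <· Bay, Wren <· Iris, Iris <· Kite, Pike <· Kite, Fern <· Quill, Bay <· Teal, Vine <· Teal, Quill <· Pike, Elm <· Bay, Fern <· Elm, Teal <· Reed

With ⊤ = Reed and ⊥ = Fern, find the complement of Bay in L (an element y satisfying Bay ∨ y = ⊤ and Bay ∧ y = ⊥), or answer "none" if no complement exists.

Iris

Need y with Bay ∨ y = Reed and Bay ∧ y = Fern.
Checking each element gives: Iris.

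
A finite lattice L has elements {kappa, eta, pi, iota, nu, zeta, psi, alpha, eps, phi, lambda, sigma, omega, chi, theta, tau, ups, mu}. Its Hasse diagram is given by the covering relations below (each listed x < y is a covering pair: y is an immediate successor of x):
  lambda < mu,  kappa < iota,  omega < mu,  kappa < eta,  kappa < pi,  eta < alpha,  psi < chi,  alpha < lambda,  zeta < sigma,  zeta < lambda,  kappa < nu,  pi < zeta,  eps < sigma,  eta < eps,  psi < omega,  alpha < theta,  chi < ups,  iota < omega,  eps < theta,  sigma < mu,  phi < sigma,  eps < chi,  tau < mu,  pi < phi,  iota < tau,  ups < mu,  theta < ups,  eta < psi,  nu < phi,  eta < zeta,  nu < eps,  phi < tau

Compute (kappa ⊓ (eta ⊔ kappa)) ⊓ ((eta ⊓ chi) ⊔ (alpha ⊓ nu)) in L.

kappa

eta ∨ kappa = eta
kappa ∧ eta = kappa
eta ∧ chi = eta
alpha ∧ nu = kappa
eta ∨ kappa = eta
kappa ∧ eta = kappa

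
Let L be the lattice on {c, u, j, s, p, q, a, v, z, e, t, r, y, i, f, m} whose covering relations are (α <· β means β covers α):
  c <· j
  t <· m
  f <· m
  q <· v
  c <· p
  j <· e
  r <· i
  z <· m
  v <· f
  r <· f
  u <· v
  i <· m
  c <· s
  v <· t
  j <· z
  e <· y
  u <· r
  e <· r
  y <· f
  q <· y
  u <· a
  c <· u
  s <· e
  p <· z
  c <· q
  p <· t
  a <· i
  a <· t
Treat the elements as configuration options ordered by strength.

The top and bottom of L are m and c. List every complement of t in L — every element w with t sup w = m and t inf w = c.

e, j, s

Need w with t ∨ w = m and t ∧ w = c.
Checking each element gives: e, j, s.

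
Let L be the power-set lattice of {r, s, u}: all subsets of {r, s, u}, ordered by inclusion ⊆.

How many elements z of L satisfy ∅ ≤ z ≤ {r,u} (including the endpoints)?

The interval [∅, {r,u}] = {{r,u}, {r}, {u}, ∅}, which has 4 elements.

4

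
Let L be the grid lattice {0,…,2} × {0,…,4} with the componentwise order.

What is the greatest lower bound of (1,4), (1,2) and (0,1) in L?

In a product of chains, the meet is componentwise min, giving (0,1).

(0,1)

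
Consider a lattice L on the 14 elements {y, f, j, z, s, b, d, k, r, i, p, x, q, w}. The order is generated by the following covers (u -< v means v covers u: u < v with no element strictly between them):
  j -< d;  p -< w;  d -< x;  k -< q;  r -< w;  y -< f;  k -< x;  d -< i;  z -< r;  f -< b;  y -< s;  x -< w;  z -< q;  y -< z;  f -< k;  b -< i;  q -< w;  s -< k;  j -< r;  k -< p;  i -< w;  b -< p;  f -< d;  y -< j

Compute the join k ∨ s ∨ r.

Common upper bounds of {k, s, r}: w.
The least among these is w.

w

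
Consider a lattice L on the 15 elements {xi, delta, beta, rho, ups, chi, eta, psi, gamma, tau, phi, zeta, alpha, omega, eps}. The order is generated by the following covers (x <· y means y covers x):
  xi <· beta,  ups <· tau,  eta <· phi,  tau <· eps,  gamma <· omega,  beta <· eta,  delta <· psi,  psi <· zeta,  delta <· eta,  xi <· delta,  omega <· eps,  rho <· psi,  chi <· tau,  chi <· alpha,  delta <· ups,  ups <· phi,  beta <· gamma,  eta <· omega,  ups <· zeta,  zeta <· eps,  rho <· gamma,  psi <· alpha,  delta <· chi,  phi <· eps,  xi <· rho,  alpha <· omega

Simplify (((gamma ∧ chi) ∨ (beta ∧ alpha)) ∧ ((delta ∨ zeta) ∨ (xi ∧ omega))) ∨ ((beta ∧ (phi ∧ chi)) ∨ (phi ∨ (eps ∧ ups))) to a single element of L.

phi

gamma ∧ chi = xi
beta ∧ alpha = xi
xi ∨ xi = xi
delta ∨ zeta = zeta
xi ∧ omega = xi
zeta ∨ xi = zeta
xi ∧ zeta = xi
phi ∧ chi = delta
beta ∧ delta = xi
eps ∧ ups = ups
phi ∨ ups = phi
xi ∨ phi = phi
xi ∨ phi = phi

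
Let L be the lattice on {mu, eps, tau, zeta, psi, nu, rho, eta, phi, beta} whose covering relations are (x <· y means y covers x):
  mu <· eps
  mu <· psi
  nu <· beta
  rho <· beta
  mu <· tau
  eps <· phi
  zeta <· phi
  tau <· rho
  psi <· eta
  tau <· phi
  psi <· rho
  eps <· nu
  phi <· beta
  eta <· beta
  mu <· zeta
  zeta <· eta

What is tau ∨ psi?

rho

Common upper bounds of {tau, psi}: beta, rho.
The least among these is rho.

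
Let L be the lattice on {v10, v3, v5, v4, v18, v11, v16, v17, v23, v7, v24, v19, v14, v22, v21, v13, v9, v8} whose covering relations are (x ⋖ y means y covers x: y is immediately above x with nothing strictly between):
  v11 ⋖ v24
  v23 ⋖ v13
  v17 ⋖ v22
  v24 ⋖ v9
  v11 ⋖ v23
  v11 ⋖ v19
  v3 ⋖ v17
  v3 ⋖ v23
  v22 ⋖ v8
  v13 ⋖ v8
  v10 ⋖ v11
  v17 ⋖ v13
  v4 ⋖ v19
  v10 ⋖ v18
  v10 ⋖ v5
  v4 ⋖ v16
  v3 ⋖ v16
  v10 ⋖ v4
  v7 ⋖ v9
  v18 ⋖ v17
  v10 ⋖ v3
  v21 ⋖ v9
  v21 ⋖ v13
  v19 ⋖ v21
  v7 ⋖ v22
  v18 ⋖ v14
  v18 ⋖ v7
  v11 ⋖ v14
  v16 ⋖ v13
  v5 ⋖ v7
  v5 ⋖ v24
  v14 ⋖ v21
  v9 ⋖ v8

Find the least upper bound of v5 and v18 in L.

v7

Common upper bounds of {v5, v18}: v22, v7, v8, v9.
The least among these is v7.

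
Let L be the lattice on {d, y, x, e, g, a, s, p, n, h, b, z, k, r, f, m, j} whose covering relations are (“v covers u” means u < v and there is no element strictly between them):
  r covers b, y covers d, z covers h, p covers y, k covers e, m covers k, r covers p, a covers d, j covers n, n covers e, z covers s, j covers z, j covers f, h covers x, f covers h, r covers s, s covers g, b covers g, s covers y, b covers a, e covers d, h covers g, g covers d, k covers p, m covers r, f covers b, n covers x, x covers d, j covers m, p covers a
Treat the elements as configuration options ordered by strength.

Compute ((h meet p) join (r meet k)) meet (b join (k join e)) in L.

h ∧ p = d
r ∧ k = p
d ∨ p = p
k ∨ e = k
b ∨ k = m
p ∧ m = p

p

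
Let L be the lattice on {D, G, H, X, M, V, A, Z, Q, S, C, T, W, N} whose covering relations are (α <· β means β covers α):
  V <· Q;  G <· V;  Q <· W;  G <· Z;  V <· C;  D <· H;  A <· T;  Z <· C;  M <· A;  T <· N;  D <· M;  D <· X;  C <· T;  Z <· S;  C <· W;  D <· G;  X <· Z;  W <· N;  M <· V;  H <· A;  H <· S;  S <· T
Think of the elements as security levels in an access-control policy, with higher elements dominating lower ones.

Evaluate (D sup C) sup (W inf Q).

D ∨ C = C
W ∧ Q = Q
C ∨ Q = W

W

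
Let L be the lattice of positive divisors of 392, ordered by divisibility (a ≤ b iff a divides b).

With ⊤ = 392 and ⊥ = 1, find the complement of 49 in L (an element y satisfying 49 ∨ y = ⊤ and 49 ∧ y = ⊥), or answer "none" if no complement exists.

Need y with 49 ∨ y = 392 and 49 ∧ y = 1.
Checking each element gives: 8.

8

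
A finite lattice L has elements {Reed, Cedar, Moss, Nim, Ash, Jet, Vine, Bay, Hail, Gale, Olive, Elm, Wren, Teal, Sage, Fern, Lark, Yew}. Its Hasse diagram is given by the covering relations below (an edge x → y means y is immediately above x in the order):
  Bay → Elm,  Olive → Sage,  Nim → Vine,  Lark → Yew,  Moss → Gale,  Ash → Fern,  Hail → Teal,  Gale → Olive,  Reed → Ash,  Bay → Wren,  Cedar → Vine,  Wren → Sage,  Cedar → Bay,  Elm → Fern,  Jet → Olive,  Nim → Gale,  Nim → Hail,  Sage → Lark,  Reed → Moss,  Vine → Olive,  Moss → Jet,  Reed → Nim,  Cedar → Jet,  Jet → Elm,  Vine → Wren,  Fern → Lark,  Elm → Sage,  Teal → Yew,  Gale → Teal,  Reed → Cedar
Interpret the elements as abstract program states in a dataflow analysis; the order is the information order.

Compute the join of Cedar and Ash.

Common upper bounds of {Cedar, Ash}: Fern, Lark, Yew.
The least among these is Fern.

Fern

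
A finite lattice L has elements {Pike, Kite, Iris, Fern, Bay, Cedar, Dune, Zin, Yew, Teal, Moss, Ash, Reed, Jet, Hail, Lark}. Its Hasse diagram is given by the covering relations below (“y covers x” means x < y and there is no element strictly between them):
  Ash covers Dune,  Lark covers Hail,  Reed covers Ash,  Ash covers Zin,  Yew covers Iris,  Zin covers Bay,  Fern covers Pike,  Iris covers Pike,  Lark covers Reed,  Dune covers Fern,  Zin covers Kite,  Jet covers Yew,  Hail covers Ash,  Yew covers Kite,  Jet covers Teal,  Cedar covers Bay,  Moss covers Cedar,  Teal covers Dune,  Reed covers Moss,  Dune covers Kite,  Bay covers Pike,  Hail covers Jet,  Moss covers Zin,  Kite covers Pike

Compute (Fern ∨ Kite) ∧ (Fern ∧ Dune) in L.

Fern ∨ Kite = Dune
Fern ∧ Dune = Fern
Dune ∧ Fern = Fern

Fern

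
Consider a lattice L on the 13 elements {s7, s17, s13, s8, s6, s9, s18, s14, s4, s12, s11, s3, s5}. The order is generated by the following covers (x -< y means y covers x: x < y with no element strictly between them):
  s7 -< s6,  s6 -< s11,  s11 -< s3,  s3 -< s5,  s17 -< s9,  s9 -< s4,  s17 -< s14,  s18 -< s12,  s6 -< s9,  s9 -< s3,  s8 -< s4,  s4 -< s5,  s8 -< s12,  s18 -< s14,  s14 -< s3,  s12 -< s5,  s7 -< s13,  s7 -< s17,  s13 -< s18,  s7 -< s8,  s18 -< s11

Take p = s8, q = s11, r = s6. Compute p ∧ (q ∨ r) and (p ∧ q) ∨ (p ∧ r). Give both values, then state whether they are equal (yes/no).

q ∨ r = s11, so p ∧ (q ∨ r) = s8 ∧ s11 = s7.
p ∧ q = s7 and p ∧ r = s7, so (p ∧ q) ∨ (p ∧ r) = s7 ∨ s7 = s7.
Equal: yes.

s7; s7; yes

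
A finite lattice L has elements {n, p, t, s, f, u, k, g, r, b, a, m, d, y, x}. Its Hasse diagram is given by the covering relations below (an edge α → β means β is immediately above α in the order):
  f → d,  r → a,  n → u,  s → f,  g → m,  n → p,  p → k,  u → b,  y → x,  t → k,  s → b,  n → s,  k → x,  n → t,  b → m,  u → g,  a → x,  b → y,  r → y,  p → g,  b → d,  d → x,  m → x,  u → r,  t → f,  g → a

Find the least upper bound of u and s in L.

Common upper bounds of {u, s}: b, d, m, x, y.
The least among these is b.

b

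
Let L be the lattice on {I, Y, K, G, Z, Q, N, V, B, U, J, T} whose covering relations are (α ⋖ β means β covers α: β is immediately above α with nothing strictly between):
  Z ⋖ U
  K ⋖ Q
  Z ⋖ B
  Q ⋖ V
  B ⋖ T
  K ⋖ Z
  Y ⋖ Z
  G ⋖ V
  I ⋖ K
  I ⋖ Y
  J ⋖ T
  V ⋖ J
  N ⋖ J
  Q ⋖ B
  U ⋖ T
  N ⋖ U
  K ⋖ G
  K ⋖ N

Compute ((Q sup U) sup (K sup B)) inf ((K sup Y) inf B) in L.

Z

Q ∨ U = T
K ∨ B = B
T ∨ B = T
K ∨ Y = Z
Z ∧ B = Z
T ∧ Z = Z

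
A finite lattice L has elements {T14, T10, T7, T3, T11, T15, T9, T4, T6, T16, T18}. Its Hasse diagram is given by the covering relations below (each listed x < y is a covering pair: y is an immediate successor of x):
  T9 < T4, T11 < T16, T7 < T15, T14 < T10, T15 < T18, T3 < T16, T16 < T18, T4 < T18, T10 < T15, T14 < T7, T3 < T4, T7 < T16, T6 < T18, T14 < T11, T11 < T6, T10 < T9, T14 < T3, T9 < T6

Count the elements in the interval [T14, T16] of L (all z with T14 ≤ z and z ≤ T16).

The interval [T14, T16] = {T11, T14, T16, T3, T7}, which has 5 elements.

5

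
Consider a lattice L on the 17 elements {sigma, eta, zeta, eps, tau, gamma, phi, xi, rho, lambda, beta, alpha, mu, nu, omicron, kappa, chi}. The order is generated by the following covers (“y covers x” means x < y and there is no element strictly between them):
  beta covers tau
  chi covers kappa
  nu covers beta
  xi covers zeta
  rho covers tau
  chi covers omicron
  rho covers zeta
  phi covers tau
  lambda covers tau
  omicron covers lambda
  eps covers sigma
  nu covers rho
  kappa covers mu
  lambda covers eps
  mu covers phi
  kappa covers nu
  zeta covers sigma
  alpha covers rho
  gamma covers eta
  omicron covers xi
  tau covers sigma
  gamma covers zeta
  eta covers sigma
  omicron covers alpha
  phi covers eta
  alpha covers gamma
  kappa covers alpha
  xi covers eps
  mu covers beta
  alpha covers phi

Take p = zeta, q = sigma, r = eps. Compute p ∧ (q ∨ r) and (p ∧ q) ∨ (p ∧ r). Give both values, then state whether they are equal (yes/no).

sigma; sigma; yes

q ∨ r = eps, so p ∧ (q ∨ r) = zeta ∧ eps = sigma.
p ∧ q = sigma and p ∧ r = sigma, so (p ∧ q) ∨ (p ∧ r) = sigma ∨ sigma = sigma.
Equal: yes.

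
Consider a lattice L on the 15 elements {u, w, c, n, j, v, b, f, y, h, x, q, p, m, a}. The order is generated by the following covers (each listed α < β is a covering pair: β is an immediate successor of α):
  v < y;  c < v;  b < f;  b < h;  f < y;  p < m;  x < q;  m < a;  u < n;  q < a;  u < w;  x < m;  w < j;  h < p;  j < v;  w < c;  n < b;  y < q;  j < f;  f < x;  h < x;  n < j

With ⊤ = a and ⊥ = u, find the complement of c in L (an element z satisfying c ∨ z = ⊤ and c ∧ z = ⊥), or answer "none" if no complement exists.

p

Need z with c ∨ z = a and c ∧ z = u.
Checking each element gives: p.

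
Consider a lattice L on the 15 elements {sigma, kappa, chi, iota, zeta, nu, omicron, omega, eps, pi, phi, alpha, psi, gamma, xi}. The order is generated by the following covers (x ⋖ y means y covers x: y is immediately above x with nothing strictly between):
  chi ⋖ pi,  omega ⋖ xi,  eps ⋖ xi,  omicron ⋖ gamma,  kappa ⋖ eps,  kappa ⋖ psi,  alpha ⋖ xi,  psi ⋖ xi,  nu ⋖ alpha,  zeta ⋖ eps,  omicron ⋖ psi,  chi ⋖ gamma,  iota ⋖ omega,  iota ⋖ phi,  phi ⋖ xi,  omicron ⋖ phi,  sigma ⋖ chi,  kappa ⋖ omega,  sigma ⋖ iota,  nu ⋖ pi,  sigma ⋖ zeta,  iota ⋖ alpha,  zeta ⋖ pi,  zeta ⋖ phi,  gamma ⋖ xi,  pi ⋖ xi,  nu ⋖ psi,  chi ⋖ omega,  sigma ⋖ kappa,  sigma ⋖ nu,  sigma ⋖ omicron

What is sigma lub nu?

Common upper bounds of {sigma, nu}: alpha, nu, pi, psi, xi.
The least among these is nu.

nu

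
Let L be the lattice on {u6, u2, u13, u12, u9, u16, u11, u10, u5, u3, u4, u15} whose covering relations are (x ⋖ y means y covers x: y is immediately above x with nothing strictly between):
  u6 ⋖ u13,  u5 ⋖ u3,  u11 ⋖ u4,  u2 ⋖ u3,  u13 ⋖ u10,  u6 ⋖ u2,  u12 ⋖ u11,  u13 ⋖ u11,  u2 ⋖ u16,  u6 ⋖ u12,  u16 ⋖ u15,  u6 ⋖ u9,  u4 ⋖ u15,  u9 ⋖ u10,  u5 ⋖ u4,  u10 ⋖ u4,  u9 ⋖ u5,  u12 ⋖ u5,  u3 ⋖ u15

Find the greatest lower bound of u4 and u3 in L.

u5

Common lower bounds of {u4, u3}: u12, u5, u6, u9.
The greatest among these is u5.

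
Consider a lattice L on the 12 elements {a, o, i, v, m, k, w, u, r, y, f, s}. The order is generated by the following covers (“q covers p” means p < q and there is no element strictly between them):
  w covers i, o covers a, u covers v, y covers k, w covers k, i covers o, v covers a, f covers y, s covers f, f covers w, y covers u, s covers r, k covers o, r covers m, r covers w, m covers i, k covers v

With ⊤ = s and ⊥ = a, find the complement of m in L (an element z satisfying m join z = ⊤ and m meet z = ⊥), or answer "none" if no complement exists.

Need z with m ∨ z = s and m ∧ z = a.
Checking each element gives: u.

u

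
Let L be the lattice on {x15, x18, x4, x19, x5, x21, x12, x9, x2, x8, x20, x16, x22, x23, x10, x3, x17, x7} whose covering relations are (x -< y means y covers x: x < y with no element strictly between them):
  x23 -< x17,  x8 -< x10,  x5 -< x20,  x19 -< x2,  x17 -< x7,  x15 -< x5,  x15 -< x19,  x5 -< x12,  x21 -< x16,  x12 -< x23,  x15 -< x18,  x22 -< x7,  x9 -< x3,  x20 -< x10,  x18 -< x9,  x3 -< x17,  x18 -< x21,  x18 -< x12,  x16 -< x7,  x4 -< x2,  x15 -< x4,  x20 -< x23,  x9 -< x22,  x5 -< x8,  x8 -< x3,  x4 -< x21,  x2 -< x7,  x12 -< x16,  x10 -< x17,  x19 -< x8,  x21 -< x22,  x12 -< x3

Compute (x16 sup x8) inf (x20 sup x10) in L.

x10

x16 ∨ x8 = x7
x20 ∨ x10 = x10
x7 ∧ x10 = x10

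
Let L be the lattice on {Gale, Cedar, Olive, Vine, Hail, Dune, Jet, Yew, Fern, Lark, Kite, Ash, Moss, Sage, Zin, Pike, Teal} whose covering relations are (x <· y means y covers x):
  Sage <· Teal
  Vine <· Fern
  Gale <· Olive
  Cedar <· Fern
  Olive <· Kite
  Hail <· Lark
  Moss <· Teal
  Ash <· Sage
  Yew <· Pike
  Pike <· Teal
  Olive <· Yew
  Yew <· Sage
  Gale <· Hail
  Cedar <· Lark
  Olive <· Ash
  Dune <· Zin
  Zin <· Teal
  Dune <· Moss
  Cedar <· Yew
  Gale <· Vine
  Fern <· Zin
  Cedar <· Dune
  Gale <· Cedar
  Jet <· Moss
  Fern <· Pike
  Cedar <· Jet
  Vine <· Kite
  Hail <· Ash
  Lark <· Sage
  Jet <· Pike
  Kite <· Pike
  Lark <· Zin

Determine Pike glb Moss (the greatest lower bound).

Jet

Common lower bounds of {Pike, Moss}: Cedar, Gale, Jet.
The greatest among these is Jet.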